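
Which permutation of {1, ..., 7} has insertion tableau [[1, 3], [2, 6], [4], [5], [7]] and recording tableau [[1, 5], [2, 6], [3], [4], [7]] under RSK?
7 5 4 2 6 3 1

Reverse the RSK construction: for i from n down to 1, find the cell of Q containing i, remove the entry at that cell from P, and reverse-bump it up through P; the value ejected from row 1 is w(i).

Step i=7: Q has 7 at row 5, column 1; remove 7 from row 5 of P and reverse-bump: 7 enters row 4 and ejects 5; 5 enters row 3 and ejects 4; 4 enters row 2 and ejects 2; 2 enters row 1 and ejects 1. So w(7) = 1. P is now [[2, 3], [4, 6], [5], [7]].
Step i=6: Q has 6 at row 2, column 2; remove 6 from row 2 of P and reverse-bump: 6 enters row 1 and ejects 3. So w(6) = 3. P is now [[2, 6], [4], [5], [7]].
Step i=5: Q has 5 at row 1, column 2; remove that cell from P, ejecting 6. So w(5) = 6. P is now [[2], [4], [5], [7]].
Step i=4: Q has 4 at row 4, column 1; remove 7 from row 4 of P and reverse-bump: 7 enters row 3 and ejects 5; 5 enters row 2 and ejects 4; 4 enters row 1 and ejects 2. So w(4) = 2. P is now [[4], [5], [7]].
Step i=3: Q has 3 at row 3, column 1; remove 7 from row 3 of P and reverse-bump: 7 enters row 2 and ejects 5; 5 enters row 1 and ejects 4. So w(3) = 4. P is now [[5], [7]].
Step i=2: Q has 2 at row 2, column 1; remove 7 from row 2 of P and reverse-bump: 7 enters row 1 and ejects 5. So w(2) = 5. P is now [[7]].
Step i=1: Q has 1 at row 1, column 1; remove that cell from P, ejecting 7. So w(1) = 7. P is now [].

So w = 7 5 4 2 6 3 1.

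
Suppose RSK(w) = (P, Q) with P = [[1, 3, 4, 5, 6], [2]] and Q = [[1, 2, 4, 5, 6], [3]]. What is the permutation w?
2 3 1 4 5 6

Reverse the RSK construction: for i from n down to 1, find the cell of Q containing i, remove the entry at that cell from P, and reverse-bump it up through P; the value ejected from row 1 is w(i).

Step i=6: Q has 6 at row 1, column 5; remove that cell from P, ejecting 6. So w(6) = 6. P is now [[1, 3, 4, 5], [2]].
Step i=5: Q has 5 at row 1, column 4; remove that cell from P, ejecting 5. So w(5) = 5. P is now [[1, 3, 4], [2]].
Step i=4: Q has 4 at row 1, column 3; remove that cell from P, ejecting 4. So w(4) = 4. P is now [[1, 3], [2]].
Step i=3: Q has 3 at row 2, column 1; remove 2 from row 2 of P and reverse-bump: 2 enters row 1 and ejects 1. So w(3) = 1. P is now [[2, 3]].
Step i=2: Q has 2 at row 1, column 2; remove that cell from P, ejecting 3. So w(2) = 3. P is now [[2]].
Step i=1: Q has 1 at row 1, column 1; remove that cell from P, ejecting 2. So w(1) = 2. P is now [].

So w = 2 3 1 4 5 6.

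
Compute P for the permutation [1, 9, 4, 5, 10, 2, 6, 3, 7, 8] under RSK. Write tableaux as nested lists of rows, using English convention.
P = [[1, 2, 3, 6, 7, 8], [4, 5], [9, 10]]

Insert 1: appended to row 1. P = [[1]].
Insert 9: appended to row 1. P = [[1, 9]].
Insert 4: 4 bumps 9 from row 1; 9 starts row 2. P = [[1, 4], [9]].
Insert 5: appended to row 1. P = [[1, 4, 5], [9]].
Insert 10: appended to row 1. P = [[1, 4, 5, 10], [9]].
Insert 2: 2 bumps 4 from row 1; 4 bumps 9 from row 2; 9 starts row 3. P = [[1, 2, 5, 10], [4], [9]].
Insert 6: 6 bumps 10 from row 1; 10 appends to row 2. P = [[1, 2, 5, 6], [4, 10], [9]].
Insert 3: 3 bumps 5 from row 1; 5 bumps 10 from row 2; 10 appends to row 3. P = [[1, 2, 3, 6], [4, 5], [9, 10]].
Insert 7: appended to row 1. P = [[1, 2, 3, 6, 7], [4, 5], [9, 10]].
Insert 8: appended to row 1. P = [[1, 2, 3, 6, 7, 8], [4, 5], [9, 10]].

So P = [[1, 2, 3, 6, 7, 8], [4, 5], [9, 10]].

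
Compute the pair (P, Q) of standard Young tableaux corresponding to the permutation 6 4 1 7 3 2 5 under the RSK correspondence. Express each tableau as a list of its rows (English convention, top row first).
P = [[1, 2, 5], [3, 7], [4], [6]], Q = [[1, 4, 7], [2, 5], [3], [6]]

Insert each entry of the permutation into P by Schensted row insertion, recording in Q the position of each new cell.

After inserting 6: P = [[6]].
After inserting 4: P = [[4], [6]].
After inserting 1: P = [[1], [4], [6]].
After inserting 7: P = [[1, 7], [4], [6]].
After inserting 3: P = [[1, 3], [4, 7], [6]].
After inserting 2: P = [[1, 2], [3, 7], [4], [6]].
After inserting 5: P = [[1, 2, 5], [3, 7], [4], [6]].

So P = [[1, 2, 5], [3, 7], [4], [6]], Q = [[1, 4, 7], [2, 5], [3], [6]].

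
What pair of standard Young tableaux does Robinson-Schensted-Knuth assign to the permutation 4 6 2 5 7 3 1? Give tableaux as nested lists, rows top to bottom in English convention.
P = [[1, 3, 7], [2, 5], [4], [6]], Q = [[1, 2, 5], [3, 4], [6], [7]]

Insert each entry of the permutation into P by Schensted row insertion, recording in Q the position of each new cell.

Insert 4: appended to row 1. P = [[4]].
Insert 6: appended to row 1. P = [[4, 6]].
Insert 2: 2 bumps 4 from row 1; 4 starts row 2. P = [[2, 6], [4]].
Insert 5: 5 bumps 6 from row 1; 6 appends to row 2. P = [[2, 5], [4, 6]].
Insert 7: appended to row 1. P = [[2, 5, 7], [4, 6]].
Insert 3: 3 bumps 5 from row 1; 5 bumps 6 from row 2; 6 starts row 3. P = [[2, 3, 7], [4, 5], [6]].
Insert 1: 1 bumps 2 from row 1; 2 bumps 4 from row 2; 4 bumps 6 from row 3; 6 starts row 4. P = [[1, 3, 7], [2, 5], [4], [6]].

So P = [[1, 3, 7], [2, 5], [4], [6]], Q = [[1, 2, 5], [3, 4], [6], [7]].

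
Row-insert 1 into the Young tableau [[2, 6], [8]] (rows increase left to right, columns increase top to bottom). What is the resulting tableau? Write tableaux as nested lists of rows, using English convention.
[[1, 6], [2], [8]]

In row 1, 1 replaces 2 (the leftmost entry greater than 1); 2 is bumped to row 2. In row 2, 2 replaces 8 (the leftmost entry greater than 2); 8 is bumped to row 3. 8 starts a new row 3. The new tableau is [[1, 6], [2], [8]].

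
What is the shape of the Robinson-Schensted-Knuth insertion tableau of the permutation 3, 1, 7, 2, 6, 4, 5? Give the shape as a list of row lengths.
[4, 2, 1]

RSK row insertion gives P = [[1, 2, 4, 5], [3, 6], [7]], which has shape [4, 2, 1].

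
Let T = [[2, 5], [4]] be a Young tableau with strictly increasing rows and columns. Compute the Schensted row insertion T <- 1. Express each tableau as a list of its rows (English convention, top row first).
[[1, 5], [2], [4]]

In row 1, 1 replaces 2 (the leftmost entry greater than 1); 2 is bumped to row 2. In row 2, 2 replaces 4 (the leftmost entry greater than 2); 4 is bumped to row 3. 4 starts a new row 3. The new tableau is [[1, 5], [2], [4]].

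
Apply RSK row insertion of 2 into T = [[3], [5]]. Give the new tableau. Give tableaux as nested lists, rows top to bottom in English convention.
[[2], [3], [5]]

In row 1, 2 replaces 3 (the leftmost entry greater than 2); 3 is bumped to row 2. In row 2, 3 replaces 5 (the leftmost entry greater than 3); 5 is bumped to row 3. 5 starts a new row 3. The new tableau is [[2], [3], [5]].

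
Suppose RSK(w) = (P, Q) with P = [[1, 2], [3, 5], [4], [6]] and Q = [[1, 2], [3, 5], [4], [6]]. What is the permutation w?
4 6 5 1 3 2

Reverse the RSK construction: for i from n down to 1, find the cell of Q containing i, remove the entry at that cell from P, and reverse-bump it up through P; the value ejected from row 1 is w(i).

Step i=6: Q has 6 at row 4, column 1; remove 6 from row 4 of P and reverse-bump: 6 enters row 3 and ejects 4; 4 enters row 2 and ejects 3; 3 enters row 1 and ejects 2. So w(6) = 2. P is now [[1, 3], [4, 5], [6]].
Step i=5: Q has 5 at row 2, column 2; remove 5 from row 2 of P and reverse-bump: 5 enters row 1 and ejects 3. So w(5) = 3. P is now [[1, 5], [4], [6]].
Step i=4: Q has 4 at row 3, column 1; remove 6 from row 3 of P and reverse-bump: 6 enters row 2 and ejects 4; 4 enters row 1 and ejects 1. So w(4) = 1. P is now [[4, 5], [6]].
Step i=3: Q has 3 at row 2, column 1; remove 6 from row 2 of P and reverse-bump: 6 enters row 1 and ejects 5. So w(3) = 5. P is now [[4, 6]].
Step i=2: Q has 2 at row 1, column 2; remove that cell from P, ejecting 6. So w(2) = 6. P is now [[4]].
Step i=1: Q has 1 at row 1, column 1; remove that cell from P, ejecting 4. So w(1) = 4. P is now [].

So w = 4 6 5 1 3 2.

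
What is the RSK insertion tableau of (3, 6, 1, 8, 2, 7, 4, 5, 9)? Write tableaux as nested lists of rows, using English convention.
After inserting 3: P = [[3]].
After inserting 6: P = [[3, 6]].
After inserting 1: P = [[1, 6], [3]].
After inserting 8: P = [[1, 6, 8], [3]].
After inserting 2: P = [[1, 2, 8], [3, 6]].
After inserting 7: P = [[1, 2, 7], [3, 6, 8]].
After inserting 4: P = [[1, 2, 4], [3, 6, 7], [8]].
After inserting 5: P = [[1, 2, 4, 5], [3, 6, 7], [8]].
After inserting 9: P = [[1, 2, 4, 5, 9], [3, 6, 7], [8]].

So P = [[1, 2, 4, 5, 9], [3, 6, 7], [8]].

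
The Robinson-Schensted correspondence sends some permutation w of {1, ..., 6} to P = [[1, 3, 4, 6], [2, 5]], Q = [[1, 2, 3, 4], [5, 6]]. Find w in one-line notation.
2 3 5 6 1 4

Reverse RSK: for i = n, n-1, ..., 1, locate i in Q, remove the corresponding corner cell from P, and reverse-bump its entry up through P; the value ejected from row 1 is w(i).

So w = 2 3 5 6 1 4.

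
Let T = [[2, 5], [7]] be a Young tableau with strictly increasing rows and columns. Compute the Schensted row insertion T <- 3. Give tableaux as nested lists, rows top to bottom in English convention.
[[2, 3], [5], [7]]

In row 1, 3 replaces 5 (the leftmost entry greater than 3); 5 is bumped to row 2. In row 2, 5 replaces 7 (the leftmost entry greater than 5); 7 is bumped to row 3. 7 starts a new row 3. The new tableau is [[2, 3], [5], [7]].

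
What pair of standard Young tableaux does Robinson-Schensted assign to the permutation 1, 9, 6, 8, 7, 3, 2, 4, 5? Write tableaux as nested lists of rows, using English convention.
P = [[1, 2, 4, 5], [3, 7], [6], [8], [9]], Q = [[1, 2, 4, 9], [3, 8], [5], [6], [7]]

Insert each entry of the permutation into P by Schensted row insertion, recording in Q the position of each new cell.

After inserting 1: P = [[1]].
After inserting 9: P = [[1, 9]].
After inserting 6: P = [[1, 6], [9]].
After inserting 8: P = [[1, 6, 8], [9]].
After inserting 7: P = [[1, 6, 7], [8], [9]].
After inserting 3: P = [[1, 3, 7], [6], [8], [9]].
After inserting 2: P = [[1, 2, 7], [3], [6], [8], [9]].
After inserting 4: P = [[1, 2, 4], [3, 7], [6], [8], [9]].
After inserting 5: P = [[1, 2, 4, 5], [3, 7], [6], [8], [9]].

So P = [[1, 2, 4, 5], [3, 7], [6], [8], [9]], Q = [[1, 2, 4, 9], [3, 8], [5], [6], [7]].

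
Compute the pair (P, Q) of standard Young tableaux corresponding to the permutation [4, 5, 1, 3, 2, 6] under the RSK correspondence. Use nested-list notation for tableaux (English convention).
P = [[1, 2, 6], [3, 5], [4]], Q = [[1, 2, 6], [3, 4], [5]]

Insert each entry of the permutation into P by Schensted row insertion, recording in Q the position of each new cell.

Insert 4: appended to row 1. P = [[4]], Q = [[1]].
Insert 5: appended to row 1. P = [[4, 5]], Q = [[1, 2]].
Insert 1: 1 bumps 4 from row 1; 4 starts row 2. P = [[1, 5], [4]], Q = [[1, 2], [3]].
Insert 3: 3 bumps 5 from row 1; 5 appends to row 2. P = [[1, 3], [4, 5]], Q = [[1, 2], [3, 4]].
Insert 2: 2 bumps 3 from row 1; 3 bumps 4 from row 2; 4 starts row 3. P = [[1, 2], [3, 5], [4]], Q = [[1, 2], [3, 4], [5]].
Insert 6: appended to row 1. P = [[1, 2, 6], [3, 5], [4]], Q = [[1, 2, 6], [3, 4], [5]].

So P = [[1, 2, 6], [3, 5], [4]], Q = [[1, 2, 6], [3, 4], [5]].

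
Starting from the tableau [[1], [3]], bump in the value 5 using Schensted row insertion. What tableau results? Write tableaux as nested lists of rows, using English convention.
[[1, 5], [3]]

5 is larger than every entry of row 1, so it is appended to row 1. The new tableau is [[1, 5], [3]].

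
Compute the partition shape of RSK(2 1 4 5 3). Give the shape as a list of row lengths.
RSK row insertion gives P = [[1, 3, 5], [2, 4]], which has shape [3, 2].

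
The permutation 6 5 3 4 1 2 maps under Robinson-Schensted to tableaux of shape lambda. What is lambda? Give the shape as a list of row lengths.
Row-insert each entry into an empty tableau.

After inserting 6: P = [[6]].
After inserting 5: P = [[5], [6]].
After inserting 3: P = [[3], [5], [6]].
After inserting 4: P = [[3, 4], [5], [6]].
After inserting 1: P = [[1, 4], [3], [5], [6]].
After inserting 2: P = [[1, 2], [3, 4], [5], [6]].

The final insertion tableau P = [[1, 2], [3, 4], [5], [6]] has shape [2, 2, 1, 1].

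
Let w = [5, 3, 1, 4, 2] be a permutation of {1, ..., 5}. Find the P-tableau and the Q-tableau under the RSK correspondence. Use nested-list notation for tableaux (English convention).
Insert each entry of the permutation into P by Schensted row insertion, recording in Q the position of each new cell.

Insert 5: appended to row 1. P = [[5]].
Insert 3: 3 bumps 5 from row 1; 5 starts row 2. P = [[3], [5]].
Insert 1: 1 bumps 3 from row 1; 3 bumps 5 from row 2; 5 starts row 3. P = [[1], [3], [5]].
Insert 4: appended to row 1. P = [[1, 4], [3], [5]].
Insert 2: 2 bumps 4 from row 1; 4 appends to row 2. P = [[1, 2], [3, 4], [5]].

So P = [[1, 2], [3, 4], [5]], Q = [[1, 4], [2, 5], [3]].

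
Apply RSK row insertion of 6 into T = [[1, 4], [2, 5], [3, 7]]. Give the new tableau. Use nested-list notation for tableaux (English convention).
[[1, 4, 6], [2, 5], [3, 7]]

6 is larger than every entry of row 1, so it is appended to row 1. The new tableau is [[1, 4, 6], [2, 5], [3, 7]].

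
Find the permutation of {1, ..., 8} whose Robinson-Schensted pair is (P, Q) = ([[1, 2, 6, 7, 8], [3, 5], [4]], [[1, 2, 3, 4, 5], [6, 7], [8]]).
Reverse RSK: for i = n, n-1, ..., 1, locate i in Q, remove the corresponding corner cell from P, and reverse-bump its entry up through P; the value ejected from row 1 is w(i).

So w = 4 5 6 7 8 1 3 2.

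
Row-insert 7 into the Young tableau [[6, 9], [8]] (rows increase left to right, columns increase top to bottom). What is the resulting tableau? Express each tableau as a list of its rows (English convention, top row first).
[[6, 7], [8, 9]]

In row 1, 7 replaces 9 (the leftmost entry greater than 7); 9 is bumped to row 2. 9 is appended to row 2. The new tableau is [[6, 7], [8, 9]].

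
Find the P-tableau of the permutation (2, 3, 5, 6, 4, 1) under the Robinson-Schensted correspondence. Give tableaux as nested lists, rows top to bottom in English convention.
P = [[1, 3, 4, 6], [2], [5]]

After inserting 2: P = [[2]].
After inserting 3: P = [[2, 3]].
After inserting 5: P = [[2, 3, 5]].
After inserting 6: P = [[2, 3, 5, 6]].
After inserting 4: P = [[2, 3, 4, 6], [5]].
After inserting 1: P = [[1, 3, 4, 6], [2], [5]].

So P = [[1, 3, 4, 6], [2], [5]].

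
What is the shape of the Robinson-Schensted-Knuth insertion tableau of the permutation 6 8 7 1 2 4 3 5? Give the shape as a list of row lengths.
Row-insert each entry into an empty tableau.

After inserting 6: P = [[6]].
After inserting 8: P = [[6, 8]].
After inserting 7: P = [[6, 7], [8]].
After inserting 1: P = [[1, 7], [6], [8]].
After inserting 2: P = [[1, 2], [6, 7], [8]].
After inserting 4: P = [[1, 2, 4], [6, 7], [8]].
After inserting 3: P = [[1, 2, 3], [4, 7], [6], [8]].
After inserting 5: P = [[1, 2, 3, 5], [4, 7], [6], [8]].

The final insertion tableau P = [[1, 2, 3, 5], [4, 7], [6], [8]] has shape [4, 2, 1, 1].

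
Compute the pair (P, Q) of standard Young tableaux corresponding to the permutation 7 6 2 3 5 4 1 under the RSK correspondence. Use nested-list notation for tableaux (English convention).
Insert each entry of the permutation into P by Schensted row insertion, recording in Q the position of each new cell.

Insert 7: appended to row 1. P = [[7]].
Insert 6: 6 bumps 7 from row 1; 7 starts row 2. P = [[6], [7]].
Insert 2: 2 bumps 6 from row 1; 6 bumps 7 from row 2; 7 starts row 3. P = [[2], [6], [7]].
Insert 3: appended to row 1. P = [[2, 3], [6], [7]].
Insert 5: appended to row 1. P = [[2, 3, 5], [6], [7]].
Insert 4: 4 bumps 5 from row 1; 5 bumps 6 from row 2; 6 bumps 7 from row 3; 7 starts row 4. P = [[2, 3, 4], [5], [6], [7]].
Insert 1: 1 bumps 2 from row 1; 2 bumps 5 from row 2; 5 bumps 6 from row 3; 6 bumps 7 from row 4; 7 starts row 5. P = [[1, 3, 4], [2], [5], [6], [7]].

So P = [[1, 3, 4], [2], [5], [6], [7]], Q = [[1, 4, 5], [2], [3], [6], [7]].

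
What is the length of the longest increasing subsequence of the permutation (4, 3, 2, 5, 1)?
2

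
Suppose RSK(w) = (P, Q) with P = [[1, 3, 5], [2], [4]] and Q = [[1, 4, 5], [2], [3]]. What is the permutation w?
4 2 1 3 5

Reverse the RSK construction: for i from n down to 1, find the cell of Q containing i, remove the entry at that cell from P, and reverse-bump it up through P; the value ejected from row 1 is w(i).

Step i=5: Q has 5 at row 1, column 3; remove that cell from P, ejecting 5. So w(5) = 5. P is now [[1, 3], [2], [4]].
Step i=4: Q has 4 at row 1, column 2; remove that cell from P, ejecting 3. So w(4) = 3. P is now [[1], [2], [4]].
Step i=3: Q has 3 at row 3, column 1; remove 4 from row 3 of P and reverse-bump: 4 enters row 2 and ejects 2; 2 enters row 1 and ejects 1. So w(3) = 1. P is now [[2], [4]].
Step i=2: Q has 2 at row 2, column 1; remove 4 from row 2 of P and reverse-bump: 4 enters row 1 and ejects 2. So w(2) = 2. P is now [[4]].
Step i=1: Q has 1 at row 1, column 1; remove that cell from P, ejecting 4. So w(1) = 4. P is now [].

So w = 4 2 1 3 5.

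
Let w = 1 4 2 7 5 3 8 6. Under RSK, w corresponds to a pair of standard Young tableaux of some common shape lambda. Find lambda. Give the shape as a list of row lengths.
Row-insert each entry into an empty tableau.

After inserting 1: P = [[1]].
After inserting 4: P = [[1, 4]].
After inserting 2: P = [[1, 2], [4]].
After inserting 7: P = [[1, 2, 7], [4]].
After inserting 5: P = [[1, 2, 5], [4, 7]].
After inserting 3: P = [[1, 2, 3], [4, 5], [7]].
After inserting 8: P = [[1, 2, 3, 8], [4, 5], [7]].
After inserting 6: P = [[1, 2, 3, 6], [4, 5, 8], [7]].

The final insertion tableau P = [[1, 2, 3, 6], [4, 5, 8], [7]] has shape [4, 3, 1].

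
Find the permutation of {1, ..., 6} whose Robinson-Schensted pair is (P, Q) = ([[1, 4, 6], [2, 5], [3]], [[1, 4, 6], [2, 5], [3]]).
Reverse the RSK construction: for i from n down to 1, find the cell of Q containing i, remove the entry at that cell from P, and reverse-bump it up through P; the value ejected from row 1 is w(i).

Step i=6: Q has 6 at row 1, column 3; remove that cell from P, ejecting 6. So w(6) = 6. P is now [[1, 4], [2, 5], [3]].
Step i=5: Q has 5 at row 2, column 2; remove 5 from row 2 of P and reverse-bump: 5 enters row 1 and ejects 4. So w(5) = 4. P is now [[1, 5], [2], [3]].
Step i=4: Q has 4 at row 1, column 2; remove that cell from P, ejecting 5. So w(4) = 5. P is now [[1], [2], [3]].
Step i=3: Q has 3 at row 3, column 1; remove 3 from row 3 of P and reverse-bump: 3 enters row 2 and ejects 2; 2 enters row 1 and ejects 1. So w(3) = 1. P is now [[2], [3]].
Step i=2: Q has 2 at row 2, column 1; remove 3 from row 2 of P and reverse-bump: 3 enters row 1 and ejects 2. So w(2) = 2. P is now [[3]].
Step i=1: Q has 1 at row 1, column 1; remove that cell from P, ejecting 3. So w(1) = 3. P is now [].

So w = 3 2 1 5 4 6.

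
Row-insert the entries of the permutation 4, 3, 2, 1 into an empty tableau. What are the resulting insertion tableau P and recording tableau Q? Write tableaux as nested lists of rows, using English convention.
P = [[1], [2], [3], [4]], Q = [[1], [2], [3], [4]]

Insert each entry of the permutation into P by Schensted row insertion, recording in Q the position of each new cell.

Insert 4: appended to row 1. P = [[4]].
Insert 3: 3 bumps 4 from row 1; 4 starts row 2. P = [[3], [4]].
Insert 2: 2 bumps 3 from row 1; 3 bumps 4 from row 2; 4 starts row 3. P = [[2], [3], [4]].
Insert 1: 1 bumps 2 from row 1; 2 bumps 3 from row 2; 3 bumps 4 from row 3; 4 starts row 4. P = [[1], [2], [3], [4]].

So P = [[1], [2], [3], [4]], Q = [[1], [2], [3], [4]].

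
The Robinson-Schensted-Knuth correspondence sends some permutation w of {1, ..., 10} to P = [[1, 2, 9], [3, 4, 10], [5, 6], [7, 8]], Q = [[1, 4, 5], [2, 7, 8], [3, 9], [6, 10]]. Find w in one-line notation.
Reverse the RSK construction: for i from n down to 1, find the cell of Q containing i, remove the entry at that cell from P, and reverse-bump it up through P; the value ejected from row 1 is w(i).

Step i=10: Q has 10 at row 4, column 2; remove 8 from row 4 of P and reverse-bump: 8 enters row 3 and ejects 6; 6 enters row 2 and ejects 4; 4 enters row 1 and ejects 2. So w(10) = 2. P is now [[1, 4, 9], [3, 6, 10], [5, 8], [7]].
Step i=9: Q has 9 at row 3, column 2; remove 8 from row 3 of P and reverse-bump: 8 enters row 2 and ejects 6; 6 enters row 1 and ejects 4. So w(9) = 4. P is now [[1, 6, 9], [3, 8, 10], [5], [7]].
Step i=8: Q has 8 at row 2, column 3; remove 10 from row 2 of P and reverse-bump: 10 enters row 1 and ejects 9. So w(8) = 9. P is now [[1, 6, 10], [3, 8], [5], [7]].
Step i=7: Q has 7 at row 2, column 2; remove 8 from row 2 of P and reverse-bump: 8 enters row 1 and ejects 6. So w(7) = 6. P is now [[1, 8, 10], [3], [5], [7]].
Step i=6: Q has 6 at row 4, column 1; remove 7 from row 4 of P and reverse-bump: 7 enters row 3 and ejects 5; 5 enters row 2 and ejects 3; 3 enters row 1 and ejects 1. So w(6) = 1. P is now [[3, 8, 10], [5], [7]].
Step i=5: Q has 5 at row 1, column 3; remove that cell from P, ejecting 10. So w(5) = 10. P is now [[3, 8], [5], [7]].
Step i=4: Q has 4 at row 1, column 2; remove that cell from P, ejecting 8. So w(4) = 8. P is now [[3], [5], [7]].
Step i=3: Q has 3 at row 3, column 1; remove 7 from row 3 of P and reverse-bump: 7 enters row 2 and ejects 5; 5 enters row 1 and ejects 3. So w(3) = 3. P is now [[5], [7]].
Step i=2: Q has 2 at row 2, column 1; remove 7 from row 2 of P and reverse-bump: 7 enters row 1 and ejects 5. So w(2) = 5. P is now [[7]].
Step i=1: Q has 1 at row 1, column 1; remove that cell from P, ejecting 7. So w(1) = 7. P is now [].

So w = 7 5 3 8 10 1 6 9 4 2.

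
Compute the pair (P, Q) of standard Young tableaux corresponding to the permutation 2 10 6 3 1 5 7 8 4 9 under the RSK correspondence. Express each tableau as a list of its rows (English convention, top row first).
P = [[1, 3, 4, 7, 8, 9], [2, 5], [6], [10]], Q = [[1, 2, 6, 7, 8, 10], [3, 9], [4], [5]]

Insert each entry of the permutation into P by Schensted row insertion, recording in Q the position of each new cell.

Insert 2: appended to row 1. P = [[2]], Q = [[1]].
Insert 10: appended to row 1. P = [[2, 10]], Q = [[1, 2]].
Insert 6: 6 bumps 10 from row 1; 10 starts row 2. P = [[2, 6], [10]], Q = [[1, 2], [3]].
Insert 3: 3 bumps 6 from row 1; 6 bumps 10 from row 2; 10 starts row 3. P = [[2, 3], [6], [10]], Q = [[1, 2], [3], [4]].
Insert 1: 1 bumps 2 from row 1; 2 bumps 6 from row 2; 6 bumps 10 from row 3; 10 starts row 4. P = [[1, 3], [2], [6], [10]], Q = [[1, 2], [3], [4], [5]].
Insert 5: appended to row 1. P = [[1, 3, 5], [2], [6], [10]], Q = [[1, 2, 6], [3], [4], [5]].
Insert 7: appended to row 1. P = [[1, 3, 5, 7], [2], [6], [10]], Q = [[1, 2, 6, 7], [3], [4], [5]].
Insert 8: appended to row 1. P = [[1, 3, 5, 7, 8], [2], [6], [10]], Q = [[1, 2, 6, 7, 8], [3], [4], [5]].
Insert 4: 4 bumps 5 from row 1; 5 appends to row 2. P = [[1, 3, 4, 7, 8], [2, 5], [6], [10]], Q = [[1, 2, 6, 7, 8], [3, 9], [4], [5]].
Insert 9: appended to row 1. P = [[1, 3, 4, 7, 8, 9], [2, 5], [6], [10]], Q = [[1, 2, 6, 7, 8, 10], [3, 9], [4], [5]].

So P = [[1, 3, 4, 7, 8, 9], [2, 5], [6], [10]], Q = [[1, 2, 6, 7, 8, 10], [3, 9], [4], [5]].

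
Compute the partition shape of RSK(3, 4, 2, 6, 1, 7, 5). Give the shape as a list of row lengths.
[4, 2, 1]

Row-insert each entry into an empty tableau.

After inserting 3: P = [[3]].
After inserting 4: P = [[3, 4]].
After inserting 2: P = [[2, 4], [3]].
After inserting 6: P = [[2, 4, 6], [3]].
After inserting 1: P = [[1, 4, 6], [2], [3]].
After inserting 7: P = [[1, 4, 6, 7], [2], [3]].
After inserting 5: P = [[1, 4, 5, 7], [2, 6], [3]].

The final insertion tableau P = [[1, 4, 5, 7], [2, 6], [3]] has shape [4, 2, 1].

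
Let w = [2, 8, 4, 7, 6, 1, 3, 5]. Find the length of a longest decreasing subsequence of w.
4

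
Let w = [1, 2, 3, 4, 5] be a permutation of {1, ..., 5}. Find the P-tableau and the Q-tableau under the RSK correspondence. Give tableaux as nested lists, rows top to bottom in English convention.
P = [[1, 2, 3, 4, 5]], Q = [[1, 2, 3, 4, 5]]

Insert each entry of the permutation into P by Schensted row insertion, recording in Q the position of each new cell.

After inserting 1: P = [[1]].
After inserting 2: P = [[1, 2]].
After inserting 3: P = [[1, 2, 3]].
After inserting 4: P = [[1, 2, 3, 4]].
After inserting 5: P = [[1, 2, 3, 4, 5]].

So P = [[1, 2, 3, 4, 5]], Q = [[1, 2, 3, 4, 5]].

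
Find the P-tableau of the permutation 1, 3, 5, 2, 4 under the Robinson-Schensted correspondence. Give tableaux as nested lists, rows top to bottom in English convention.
Insert 1: appended to row 1. P = [[1]].
Insert 3: appended to row 1. P = [[1, 3]].
Insert 5: appended to row 1. P = [[1, 3, 5]].
Insert 2: 2 bumps 3 from row 1; 3 starts row 2. P = [[1, 2, 5], [3]].
Insert 4: 4 bumps 5 from row 1; 5 appends to row 2. P = [[1, 2, 4], [3, 5]].

So P = [[1, 2, 4], [3, 5]].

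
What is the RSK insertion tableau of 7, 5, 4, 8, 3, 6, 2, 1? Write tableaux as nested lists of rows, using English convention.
Insert 7: appended to row 1. P = [[7]].
Insert 5: 5 bumps 7 from row 1; 7 starts row 2. P = [[5], [7]].
Insert 4: 4 bumps 5 from row 1; 5 bumps 7 from row 2; 7 starts row 3. P = [[4], [5], [7]].
Insert 8: appended to row 1. P = [[4, 8], [5], [7]].
Insert 3: 3 bumps 4 from row 1; 4 bumps 5 from row 2; 5 bumps 7 from row 3; 7 starts row 4. P = [[3, 8], [4], [5], [7]].
Insert 6: 6 bumps 8 from row 1; 8 appends to row 2. P = [[3, 6], [4, 8], [5], [7]].
Insert 2: 2 bumps 3 from row 1; 3 bumps 4 from row 2; 4 bumps 5 from row 3; 5 bumps 7 from row 4; 7 starts row 5. P = [[2, 6], [3, 8], [4], [5], [7]].
Insert 1: 1 bumps 2 from row 1; 2 bumps 3 from row 2; 3 bumps 4 from row 3; 4 bumps 5 from row 4; 5 bumps 7 from row 5; 7 starts row 6. P = [[1, 6], [2, 8], [3], [4], [5], [7]].

So P = [[1, 6], [2, 8], [3], [4], [5], [7]].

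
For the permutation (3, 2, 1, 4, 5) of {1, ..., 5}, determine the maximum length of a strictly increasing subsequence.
3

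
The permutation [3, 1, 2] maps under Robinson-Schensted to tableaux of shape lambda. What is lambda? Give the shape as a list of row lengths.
[2, 1]

Row-insert each entry into an empty tableau.

After inserting 3: P = [[3]].
After inserting 1: P = [[1], [3]].
After inserting 2: P = [[1, 2], [3]].

The final insertion tableau P = [[1, 2], [3]] has shape [2, 1].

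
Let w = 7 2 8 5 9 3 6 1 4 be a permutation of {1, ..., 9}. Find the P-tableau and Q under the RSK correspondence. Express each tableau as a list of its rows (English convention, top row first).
Insert each entry of the permutation into P by Schensted row insertion, recording in Q the position of each new cell.

Insert 7: appended to row 1. P = [[7]].
Insert 2: 2 bumps 7 from row 1; 7 starts row 2. P = [[2], [7]].
Insert 8: appended to row 1. P = [[2, 8], [7]].
Insert 5: 5 bumps 8 from row 1; 8 appends to row 2. P = [[2, 5], [7, 8]].
Insert 9: appended to row 1. P = [[2, 5, 9], [7, 8]].
Insert 3: 3 bumps 5 from row 1; 5 bumps 7 from row 2; 7 starts row 3. P = [[2, 3, 9], [5, 8], [7]].
Insert 6: 6 bumps 9 from row 1; 9 appends to row 2. P = [[2, 3, 6], [5, 8, 9], [7]].
Insert 1: 1 bumps 2 from row 1; 2 bumps 5 from row 2; 5 bumps 7 from row 3; 7 starts row 4. P = [[1, 3, 6], [2, 8, 9], [5], [7]].
Insert 4: 4 bumps 6 from row 1; 6 bumps 8 from row 2; 8 appends to row 3. P = [[1, 3, 4], [2, 6, 9], [5, 8], [7]].

So P = [[1, 3, 4], [2, 6, 9], [5, 8], [7]], Q = [[1, 3, 5], [2, 4, 7], [6, 9], [8]].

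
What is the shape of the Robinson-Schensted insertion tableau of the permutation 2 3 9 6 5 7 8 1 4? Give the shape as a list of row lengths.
Row-insert each entry into an empty tableau.

After inserting 2: P = [[2]].
After inserting 3: P = [[2, 3]].
After inserting 9: P = [[2, 3, 9]].
After inserting 6: P = [[2, 3, 6], [9]].
After inserting 5: P = [[2, 3, 5], [6], [9]].
After inserting 7: P = [[2, 3, 5, 7], [6], [9]].
After inserting 8: P = [[2, 3, 5, 7, 8], [6], [9]].
After inserting 1: P = [[1, 3, 5, 7, 8], [2], [6], [9]].
After inserting 4: P = [[1, 3, 4, 7, 8], [2, 5], [6], [9]].

The final insertion tableau P = [[1, 3, 4, 7, 8], [2, 5], [6], [9]] has shape [5, 2, 1, 1].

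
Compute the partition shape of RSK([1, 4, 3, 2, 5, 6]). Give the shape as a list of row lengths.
[4, 1, 1]

Row-insert each entry into an empty tableau.

After inserting 1: P = [[1]].
After inserting 4: P = [[1, 4]].
After inserting 3: P = [[1, 3], [4]].
After inserting 2: P = [[1, 2], [3], [4]].
After inserting 5: P = [[1, 2, 5], [3], [4]].
After inserting 6: P = [[1, 2, 5, 6], [3], [4]].

The final insertion tableau P = [[1, 2, 5, 6], [3], [4]] has shape [4, 1, 1].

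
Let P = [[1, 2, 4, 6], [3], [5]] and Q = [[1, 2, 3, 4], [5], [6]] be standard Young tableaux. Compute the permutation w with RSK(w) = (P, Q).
Reverse RSK: for i = n, n-1, ..., 1, locate i in Q, remove the corresponding corner cell from P, and reverse-bump its entry up through P; the value ejected from row 1 is w(i).

So w = 1 3 5 6 4 2.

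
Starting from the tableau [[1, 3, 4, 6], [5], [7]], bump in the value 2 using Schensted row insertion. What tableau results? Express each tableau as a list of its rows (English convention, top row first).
In row 1, 2 replaces 3 (the leftmost entry greater than 2); 3 is bumped to row 2. In row 2, 3 replaces 5 (the leftmost entry greater than 3); 5 is bumped to row 3. In row 3, 5 replaces 7 (the leftmost entry greater than 5); 7 is bumped to row 4. 7 starts a new row 4. The new tableau is [[1, 2, 4, 6], [3], [5], [7]].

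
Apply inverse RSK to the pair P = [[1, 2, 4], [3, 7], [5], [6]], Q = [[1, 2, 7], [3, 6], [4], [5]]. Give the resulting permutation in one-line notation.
Reverse the RSK construction: for i from n down to 1, find the cell of Q containing i, remove the entry at that cell from P, and reverse-bump it up through P; the value ejected from row 1 is w(i).

Step i=7: Q has 7 at row 1, column 3; remove that cell from P, ejecting 4. So w(7) = 4. P is now [[1, 2], [3, 7], [5], [6]].
Step i=6: Q has 6 at row 2, column 2; remove 7 from row 2 of P and reverse-bump: 7 enters row 1 and ejects 2. So w(6) = 2. P is now [[1, 7], [3], [5], [6]].
Step i=5: Q has 5 at row 4, column 1; remove 6 from row 4 of P and reverse-bump: 6 enters row 3 and ejects 5; 5 enters row 2 and ejects 3; 3 enters row 1 and ejects 1. So w(5) = 1. P is now [[3, 7], [5], [6]].
Step i=4: Q has 4 at row 3, column 1; remove 6 from row 3 of P and reverse-bump: 6 enters row 2 and ejects 5; 5 enters row 1 and ejects 3. So w(4) = 3. P is now [[5, 7], [6]].
Step i=3: Q has 3 at row 2, column 1; remove 6 from row 2 of P and reverse-bump: 6 enters row 1 and ejects 5. So w(3) = 5. P is now [[6, 7]].
Step i=2: Q has 2 at row 1, column 2; remove that cell from P, ejecting 7. So w(2) = 7. P is now [[6]].
Step i=1: Q has 1 at row 1, column 1; remove that cell from P, ejecting 6. So w(1) = 6. P is now [].

So w = 6 7 5 3 1 2 4.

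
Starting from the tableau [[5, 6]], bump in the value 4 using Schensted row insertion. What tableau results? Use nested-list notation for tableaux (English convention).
[[4, 6], [5]]

In row 1, 4 replaces 5 (the leftmost entry greater than 4); 5 is bumped to row 2. 5 starts a new row 2. The new tableau is [[4, 6], [5]].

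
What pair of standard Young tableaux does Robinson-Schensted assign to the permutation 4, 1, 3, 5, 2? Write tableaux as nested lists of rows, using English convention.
Insert each entry of the permutation into P by Schensted row insertion, recording in Q the position of each new cell.

Insert 4: appended to row 1. P = [[4]].
Insert 1: 1 bumps 4 from row 1; 4 starts row 2. P = [[1], [4]].
Insert 3: appended to row 1. P = [[1, 3], [4]].
Insert 5: appended to row 1. P = [[1, 3, 5], [4]].
Insert 2: 2 bumps 3 from row 1; 3 bumps 4 from row 2; 4 starts row 3. P = [[1, 2, 5], [3], [4]].

So P = [[1, 2, 5], [3], [4]], Q = [[1, 3, 4], [2], [5]].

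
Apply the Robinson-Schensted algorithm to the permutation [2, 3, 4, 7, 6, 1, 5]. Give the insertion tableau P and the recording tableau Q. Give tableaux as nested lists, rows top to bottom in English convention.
Insert each entry of the permutation into P by Schensted row insertion, recording in Q the position of each new cell.

Insert 2: appended to row 1. P = [[2]].
Insert 3: appended to row 1. P = [[2, 3]].
Insert 4: appended to row 1. P = [[2, 3, 4]].
Insert 7: appended to row 1. P = [[2, 3, 4, 7]].
Insert 6: 6 bumps 7 from row 1; 7 starts row 2. P = [[2, 3, 4, 6], [7]].
Insert 1: 1 bumps 2 from row 1; 2 bumps 7 from row 2; 7 starts row 3. P = [[1, 3, 4, 6], [2], [7]].
Insert 5: 5 bumps 6 from row 1; 6 appends to row 2. P = [[1, 3, 4, 5], [2, 6], [7]].

So P = [[1, 3, 4, 5], [2, 6], [7]], Q = [[1, 2, 3, 4], [5, 7], [6]].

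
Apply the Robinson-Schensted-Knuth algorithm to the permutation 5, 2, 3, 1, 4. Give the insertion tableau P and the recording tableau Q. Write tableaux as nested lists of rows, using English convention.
P = [[1, 3, 4], [2], [5]], Q = [[1, 3, 5], [2], [4]]

Insert each entry of the permutation into P by Schensted row insertion, recording in Q the position of each new cell.

Insert 5: appended to row 1. P = [[5]], Q = [[1]].
Insert 2: 2 bumps 5 from row 1; 5 starts row 2. P = [[2], [5]], Q = [[1], [2]].
Insert 3: appended to row 1. P = [[2, 3], [5]], Q = [[1, 3], [2]].
Insert 1: 1 bumps 2 from row 1; 2 bumps 5 from row 2; 5 starts row 3. P = [[1, 3], [2], [5]], Q = [[1, 3], [2], [4]].
Insert 4: appended to row 1. P = [[1, 3, 4], [2], [5]], Q = [[1, 3, 5], [2], [4]].

So P = [[1, 3, 4], [2], [5]], Q = [[1, 3, 5], [2], [4]].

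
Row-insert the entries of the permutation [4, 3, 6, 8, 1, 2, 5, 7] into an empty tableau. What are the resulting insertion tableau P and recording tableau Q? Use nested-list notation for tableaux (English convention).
Insert each entry of the permutation into P by Schensted row insertion, recording in Q the position of each new cell.

Insert 4: appended to row 1. P = [[4]], Q = [[1]].
Insert 3: 3 bumps 4 from row 1; 4 starts row 2. P = [[3], [4]], Q = [[1], [2]].
Insert 6: appended to row 1. P = [[3, 6], [4]], Q = [[1, 3], [2]].
Insert 8: appended to row 1. P = [[3, 6, 8], [4]], Q = [[1, 3, 4], [2]].
Insert 1: 1 bumps 3 from row 1; 3 bumps 4 from row 2; 4 starts row 3. P = [[1, 6, 8], [3], [4]], Q = [[1, 3, 4], [2], [5]].
Insert 2: 2 bumps 6 from row 1; 6 appends to row 2. P = [[1, 2, 8], [3, 6], [4]], Q = [[1, 3, 4], [2, 6], [5]].
Insert 5: 5 bumps 8 from row 1; 8 appends to row 2. P = [[1, 2, 5], [3, 6, 8], [4]], Q = [[1, 3, 4], [2, 6, 7], [5]].
Insert 7: appended to row 1. P = [[1, 2, 5, 7], [3, 6, 8], [4]], Q = [[1, 3, 4, 8], [2, 6, 7], [5]].

So P = [[1, 2, 5, 7], [3, 6, 8], [4]], Q = [[1, 3, 4, 8], [2, 6, 7], [5]].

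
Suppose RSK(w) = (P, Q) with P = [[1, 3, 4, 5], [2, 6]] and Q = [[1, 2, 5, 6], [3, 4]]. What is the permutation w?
2 6 1 3 4 5

Reverse RSK: for i = n, n-1, ..., 1, locate i in Q, remove the corresponding corner cell from P, and reverse-bump its entry up through P; the value ejected from row 1 is w(i).

So w = 2 6 1 3 4 5.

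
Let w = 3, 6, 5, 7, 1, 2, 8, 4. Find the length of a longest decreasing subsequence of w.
3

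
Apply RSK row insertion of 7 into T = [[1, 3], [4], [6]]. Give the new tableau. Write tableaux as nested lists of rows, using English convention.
7 is larger than every entry of row 1, so it is appended to row 1. The new tableau is [[1, 3, 7], [4], [6]].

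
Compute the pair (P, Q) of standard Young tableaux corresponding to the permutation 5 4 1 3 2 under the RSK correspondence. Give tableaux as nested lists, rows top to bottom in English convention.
Insert each entry of the permutation into P by Schensted row insertion, recording in Q the position of each new cell.

After inserting 5: P = [[5]].
After inserting 4: P = [[4], [5]].
After inserting 1: P = [[1], [4], [5]].
After inserting 3: P = [[1, 3], [4], [5]].
After inserting 2: P = [[1, 2], [3], [4], [5]].

So P = [[1, 2], [3], [4], [5]], Q = [[1, 4], [2], [3], [5]].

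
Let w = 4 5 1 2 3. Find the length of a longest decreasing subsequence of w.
2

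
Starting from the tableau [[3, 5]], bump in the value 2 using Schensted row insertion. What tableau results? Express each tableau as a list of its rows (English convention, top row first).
[[2, 5], [3]]

In row 1, 2 replaces 3 (the leftmost entry greater than 2); 3 is bumped to row 2. 3 starts a new row 2. The new tableau is [[2, 5], [3]].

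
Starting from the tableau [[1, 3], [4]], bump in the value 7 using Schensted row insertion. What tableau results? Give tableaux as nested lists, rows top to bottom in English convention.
7 is larger than every entry of row 1, so it is appended to row 1. The new tableau is [[1, 3, 7], [4]].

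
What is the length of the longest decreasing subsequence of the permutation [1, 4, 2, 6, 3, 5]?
2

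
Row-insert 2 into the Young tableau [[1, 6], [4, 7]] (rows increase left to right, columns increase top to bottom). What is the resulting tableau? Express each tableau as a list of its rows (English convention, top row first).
[[1, 2], [4, 6], [7]]

In row 1, 2 replaces 6 (the leftmost entry greater than 2); 6 is bumped to row 2. In row 2, 6 replaces 7 (the leftmost entry greater than 6); 7 is bumped to row 3. 7 starts a new row 3. The new tableau is [[1, 2], [4, 6], [7]].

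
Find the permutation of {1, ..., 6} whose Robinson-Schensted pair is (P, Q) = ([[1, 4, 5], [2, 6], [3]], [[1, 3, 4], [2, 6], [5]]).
3 2 4 6 1 5

Reverse RSK: for i = n, n-1, ..., 1, locate i in Q, remove the corresponding corner cell from P, and reverse-bump its entry up through P; the value ejected from row 1 is w(i).

So w = 3 2 4 6 1 5.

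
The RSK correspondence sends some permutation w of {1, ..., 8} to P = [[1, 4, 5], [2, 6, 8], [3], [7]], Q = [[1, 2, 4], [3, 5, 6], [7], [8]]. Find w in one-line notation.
Reverse the RSK construction: for i from n down to 1, find the cell of Q containing i, remove the entry at that cell from P, and reverse-bump it up through P; the value ejected from row 1 is w(i).

Step i=8: Q has 8 at row 4, column 1; remove 7 from row 4 of P and reverse-bump: 7 enters row 3 and ejects 3; 3 enters row 2 and ejects 2; 2 enters row 1 and ejects 1. So w(8) = 1. P is now [[2, 4, 5], [3, 6, 8], [7]].
Step i=7: Q has 7 at row 3, column 1; remove 7 from row 3 of P and reverse-bump: 7 enters row 2 and ejects 6; 6 enters row 1 and ejects 5. So w(7) = 5. P is now [[2, 4, 6], [3, 7, 8]].
Step i=6: Q has 6 at row 2, column 3; remove 8 from row 2 of P and reverse-bump: 8 enters row 1 and ejects 6. So w(6) = 6. P is now [[2, 4, 8], [3, 7]].
Step i=5: Q has 5 at row 2, column 2; remove 7 from row 2 of P and reverse-bump: 7 enters row 1 and ejects 4. So w(5) = 4. P is now [[2, 7, 8], [3]].
Step i=4: Q has 4 at row 1, column 3; remove that cell from P, ejecting 8. So w(4) = 8. P is now [[2, 7], [3]].
Step i=3: Q has 3 at row 2, column 1; remove 3 from row 2 of P and reverse-bump: 3 enters row 1 and ejects 2. So w(3) = 2. P is now [[3, 7]].
Step i=2: Q has 2 at row 1, column 2; remove that cell from P, ejecting 7. So w(2) = 7. P is now [[3]].
Step i=1: Q has 1 at row 1, column 1; remove that cell from P, ejecting 3. So w(1) = 3. P is now [].

So w = 3 7 2 8 4 6 5 1.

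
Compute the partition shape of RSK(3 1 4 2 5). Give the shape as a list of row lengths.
Row-insert each entry into an empty tableau.

After inserting 3: P = [[3]].
After inserting 1: P = [[1], [3]].
After inserting 4: P = [[1, 4], [3]].
After inserting 2: P = [[1, 2], [3, 4]].
After inserting 5: P = [[1, 2, 5], [3, 4]].

The final insertion tableau P = [[1, 2, 5], [3, 4]] has shape [3, 2].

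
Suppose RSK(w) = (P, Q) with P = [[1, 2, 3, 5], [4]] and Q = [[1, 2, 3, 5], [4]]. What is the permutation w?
Reverse the RSK construction: for i from n down to 1, find the cell of Q containing i, remove the entry at that cell from P, and reverse-bump it up through P; the value ejected from row 1 is w(i).

Step i=5: Q has 5 at row 1, column 4; remove that cell from P, ejecting 5. So w(5) = 5. P is now [[1, 2, 3], [4]].
Step i=4: Q has 4 at row 2, column 1; remove 4 from row 2 of P and reverse-bump: 4 enters row 1 and ejects 3. So w(4) = 3. P is now [[1, 2, 4]].
Step i=3: Q has 3 at row 1, column 3; remove that cell from P, ejecting 4. So w(3) = 4. P is now [[1, 2]].
Step i=2: Q has 2 at row 1, column 2; remove that cell from P, ejecting 2. So w(2) = 2. P is now [[1]].
Step i=1: Q has 1 at row 1, column 1; remove that cell from P, ejecting 1. So w(1) = 1. P is now [].

So w = 1 2 4 3 5.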